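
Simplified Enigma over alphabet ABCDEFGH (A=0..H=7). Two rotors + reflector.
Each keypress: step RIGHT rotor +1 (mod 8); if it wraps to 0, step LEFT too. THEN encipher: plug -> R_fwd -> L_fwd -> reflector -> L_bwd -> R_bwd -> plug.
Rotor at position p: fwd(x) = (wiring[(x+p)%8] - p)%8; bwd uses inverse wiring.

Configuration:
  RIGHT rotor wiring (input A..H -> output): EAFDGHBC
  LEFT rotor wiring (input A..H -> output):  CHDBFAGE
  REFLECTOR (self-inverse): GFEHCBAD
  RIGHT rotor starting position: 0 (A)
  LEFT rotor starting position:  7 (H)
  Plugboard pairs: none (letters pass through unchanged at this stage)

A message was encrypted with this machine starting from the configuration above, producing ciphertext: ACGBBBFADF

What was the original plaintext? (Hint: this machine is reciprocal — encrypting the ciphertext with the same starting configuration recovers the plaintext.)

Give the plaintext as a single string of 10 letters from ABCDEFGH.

Answer: GAHFEACDEE

Derivation:
Char 1 ('A'): step: R->1, L=7; A->plug->A->R->H->L->H->refl->D->L'->B->R'->G->plug->G
Char 2 ('C'): step: R->2, L=7; C->plug->C->R->E->L->C->refl->E->L'->D->R'->A->plug->A
Char 3 ('G'): step: R->3, L=7; G->plug->G->R->F->L->G->refl->A->L'->C->R'->H->plug->H
Char 4 ('B'): step: R->4, L=7; B->plug->B->R->D->L->E->refl->C->L'->E->R'->F->plug->F
Char 5 ('B'): step: R->5, L=7; B->plug->B->R->E->L->C->refl->E->L'->D->R'->E->plug->E
Char 6 ('B'): step: R->6, L=7; B->plug->B->R->E->L->C->refl->E->L'->D->R'->A->plug->A
Char 7 ('F'): step: R->7, L=7; F->plug->F->R->H->L->H->refl->D->L'->B->R'->C->plug->C
Char 8 ('A'): step: R->0, L->0 (L advanced); A->plug->A->R->E->L->F->refl->B->L'->D->R'->D->plug->D
Char 9 ('D'): step: R->1, L=0; D->plug->D->R->F->L->A->refl->G->L'->G->R'->E->plug->E
Char 10 ('F'): step: R->2, L=0; F->plug->F->R->A->L->C->refl->E->L'->H->R'->E->plug->E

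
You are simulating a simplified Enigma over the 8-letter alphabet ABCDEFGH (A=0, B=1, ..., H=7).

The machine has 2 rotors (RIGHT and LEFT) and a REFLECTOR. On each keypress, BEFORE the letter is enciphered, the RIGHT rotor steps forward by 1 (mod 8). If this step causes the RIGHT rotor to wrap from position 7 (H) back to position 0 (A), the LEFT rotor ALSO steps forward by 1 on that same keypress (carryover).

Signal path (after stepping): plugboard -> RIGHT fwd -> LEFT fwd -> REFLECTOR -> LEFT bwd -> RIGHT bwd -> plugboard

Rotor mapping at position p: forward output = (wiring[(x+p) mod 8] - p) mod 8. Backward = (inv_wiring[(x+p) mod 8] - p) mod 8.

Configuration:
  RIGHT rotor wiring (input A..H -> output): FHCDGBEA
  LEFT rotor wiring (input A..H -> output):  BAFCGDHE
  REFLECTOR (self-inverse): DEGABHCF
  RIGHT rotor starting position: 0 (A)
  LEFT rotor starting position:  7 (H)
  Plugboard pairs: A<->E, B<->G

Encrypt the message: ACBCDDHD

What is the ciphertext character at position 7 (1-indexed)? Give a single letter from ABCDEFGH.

Char 1 ('A'): step: R->1, L=7; A->plug->E->R->A->L->F->refl->H->L'->F->R'->D->plug->D
Char 2 ('C'): step: R->2, L=7; C->plug->C->R->E->L->D->refl->A->L'->H->R'->D->plug->D
Char 3 ('B'): step: R->3, L=7; B->plug->G->R->E->L->D->refl->A->L'->H->R'->H->plug->H
Char 4 ('C'): step: R->4, L=7; C->plug->C->R->A->L->F->refl->H->L'->F->R'->B->plug->G
Char 5 ('D'): step: R->5, L=7; D->plug->D->R->A->L->F->refl->H->L'->F->R'->F->plug->F
Char 6 ('D'): step: R->6, L=7; D->plug->D->R->B->L->C->refl->G->L'->D->R'->H->plug->H
Char 7 ('H'): step: R->7, L=7; H->plug->H->R->F->L->H->refl->F->L'->A->R'->C->plug->C

C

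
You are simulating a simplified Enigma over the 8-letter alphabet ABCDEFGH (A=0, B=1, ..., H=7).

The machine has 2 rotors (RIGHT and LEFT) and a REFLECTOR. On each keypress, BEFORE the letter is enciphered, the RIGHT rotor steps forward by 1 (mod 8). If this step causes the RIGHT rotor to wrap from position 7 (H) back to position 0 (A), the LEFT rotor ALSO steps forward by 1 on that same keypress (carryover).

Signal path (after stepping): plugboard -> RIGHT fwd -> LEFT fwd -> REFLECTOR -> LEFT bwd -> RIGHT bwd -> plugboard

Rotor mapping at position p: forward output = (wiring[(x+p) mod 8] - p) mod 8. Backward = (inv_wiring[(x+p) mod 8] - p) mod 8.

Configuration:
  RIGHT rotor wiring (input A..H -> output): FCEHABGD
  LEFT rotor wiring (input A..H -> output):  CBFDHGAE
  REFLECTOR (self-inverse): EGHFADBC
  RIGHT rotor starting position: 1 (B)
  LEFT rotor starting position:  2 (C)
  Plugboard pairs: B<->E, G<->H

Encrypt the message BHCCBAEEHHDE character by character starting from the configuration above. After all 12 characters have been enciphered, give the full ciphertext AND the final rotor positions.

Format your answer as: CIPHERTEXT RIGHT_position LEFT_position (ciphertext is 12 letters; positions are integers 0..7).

Answer: FEHGGFGHAEED 5 3

Derivation:
Char 1 ('B'): step: R->2, L=2; B->plug->E->R->E->L->G->refl->B->L'->B->R'->F->plug->F
Char 2 ('H'): step: R->3, L=2; H->plug->G->R->H->L->H->refl->C->L'->F->R'->B->plug->E
Char 3 ('C'): step: R->4, L=2; C->plug->C->R->C->L->F->refl->D->L'->A->R'->G->plug->H
Char 4 ('C'): step: R->5, L=2; C->plug->C->R->G->L->A->refl->E->L'->D->R'->H->plug->G
Char 5 ('B'): step: R->6, L=2; B->plug->E->R->G->L->A->refl->E->L'->D->R'->H->plug->G
Char 6 ('A'): step: R->7, L=2; A->plug->A->R->E->L->G->refl->B->L'->B->R'->F->plug->F
Char 7 ('E'): step: R->0, L->3 (L advanced); E->plug->B->R->C->L->D->refl->F->L'->D->R'->H->plug->G
Char 8 ('E'): step: R->1, L=3; E->plug->B->R->D->L->F->refl->D->L'->C->R'->G->plug->H
Char 9 ('H'): step: R->2, L=3; H->plug->G->R->D->L->F->refl->D->L'->C->R'->A->plug->A
Char 10 ('H'): step: R->3, L=3; H->plug->G->R->H->L->C->refl->H->L'->F->R'->B->plug->E
Char 11 ('D'): step: R->4, L=3; D->plug->D->R->H->L->C->refl->H->L'->F->R'->B->plug->E
Char 12 ('E'): step: R->5, L=3; E->plug->B->R->B->L->E->refl->A->L'->A->R'->D->plug->D
Final: ciphertext=FEHGGFGHAEED, RIGHT=5, LEFT=3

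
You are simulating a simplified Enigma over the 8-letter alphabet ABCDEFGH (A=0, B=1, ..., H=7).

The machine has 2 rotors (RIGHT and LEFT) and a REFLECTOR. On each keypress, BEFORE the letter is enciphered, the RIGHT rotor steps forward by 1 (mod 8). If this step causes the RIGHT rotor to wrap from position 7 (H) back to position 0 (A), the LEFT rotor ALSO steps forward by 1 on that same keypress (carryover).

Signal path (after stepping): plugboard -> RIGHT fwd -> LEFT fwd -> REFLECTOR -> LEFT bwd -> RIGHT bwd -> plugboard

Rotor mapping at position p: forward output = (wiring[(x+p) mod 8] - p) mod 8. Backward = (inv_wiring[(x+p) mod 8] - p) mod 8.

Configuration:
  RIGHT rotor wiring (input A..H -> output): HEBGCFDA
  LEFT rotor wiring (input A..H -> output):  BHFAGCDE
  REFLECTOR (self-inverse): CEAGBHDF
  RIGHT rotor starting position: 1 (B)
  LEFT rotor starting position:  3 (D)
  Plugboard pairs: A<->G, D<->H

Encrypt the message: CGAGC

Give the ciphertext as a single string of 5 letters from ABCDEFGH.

Char 1 ('C'): step: R->2, L=3; C->plug->C->R->A->L->F->refl->H->L'->C->R'->H->plug->D
Char 2 ('G'): step: R->3, L=3; G->plug->A->R->D->L->A->refl->C->L'->H->R'->B->plug->B
Char 3 ('A'): step: R->4, L=3; A->plug->G->R->F->L->G->refl->D->L'->B->R'->B->plug->B
Char 4 ('G'): step: R->5, L=3; G->plug->A->R->A->L->F->refl->H->L'->C->R'->D->plug->H
Char 5 ('C'): step: R->6, L=3; C->plug->C->R->B->L->D->refl->G->L'->F->R'->A->plug->G

Answer: DBBHG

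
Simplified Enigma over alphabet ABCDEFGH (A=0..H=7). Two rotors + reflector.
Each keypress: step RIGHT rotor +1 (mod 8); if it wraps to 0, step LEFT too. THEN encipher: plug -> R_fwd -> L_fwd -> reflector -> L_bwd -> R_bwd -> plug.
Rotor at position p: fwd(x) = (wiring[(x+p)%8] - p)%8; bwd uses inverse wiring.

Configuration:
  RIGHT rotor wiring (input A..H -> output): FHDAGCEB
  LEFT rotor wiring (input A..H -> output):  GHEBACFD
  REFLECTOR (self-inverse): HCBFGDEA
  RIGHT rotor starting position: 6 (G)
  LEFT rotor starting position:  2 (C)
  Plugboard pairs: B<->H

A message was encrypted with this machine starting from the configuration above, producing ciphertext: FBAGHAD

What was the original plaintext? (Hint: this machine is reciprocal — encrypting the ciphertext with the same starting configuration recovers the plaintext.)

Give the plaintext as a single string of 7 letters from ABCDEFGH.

Char 1 ('F'): step: R->7, L=2; F->plug->F->R->H->L->F->refl->D->L'->E->R'->D->plug->D
Char 2 ('B'): step: R->0, L->3 (L advanced); B->plug->H->R->B->L->F->refl->D->L'->F->R'->A->plug->A
Char 3 ('A'): step: R->1, L=3; A->plug->A->R->G->L->E->refl->G->L'->A->R'->G->plug->G
Char 4 ('G'): step: R->2, L=3; G->plug->G->R->D->L->C->refl->B->L'->H->R'->F->plug->F
Char 5 ('H'): step: R->3, L=3; H->plug->B->R->D->L->C->refl->B->L'->H->R'->C->plug->C
Char 6 ('A'): step: R->4, L=3; A->plug->A->R->C->L->H->refl->A->L'->E->R'->H->plug->B
Char 7 ('D'): step: R->5, L=3; D->plug->D->R->A->L->G->refl->E->L'->G->R'->F->plug->F

Answer: DAGFCBF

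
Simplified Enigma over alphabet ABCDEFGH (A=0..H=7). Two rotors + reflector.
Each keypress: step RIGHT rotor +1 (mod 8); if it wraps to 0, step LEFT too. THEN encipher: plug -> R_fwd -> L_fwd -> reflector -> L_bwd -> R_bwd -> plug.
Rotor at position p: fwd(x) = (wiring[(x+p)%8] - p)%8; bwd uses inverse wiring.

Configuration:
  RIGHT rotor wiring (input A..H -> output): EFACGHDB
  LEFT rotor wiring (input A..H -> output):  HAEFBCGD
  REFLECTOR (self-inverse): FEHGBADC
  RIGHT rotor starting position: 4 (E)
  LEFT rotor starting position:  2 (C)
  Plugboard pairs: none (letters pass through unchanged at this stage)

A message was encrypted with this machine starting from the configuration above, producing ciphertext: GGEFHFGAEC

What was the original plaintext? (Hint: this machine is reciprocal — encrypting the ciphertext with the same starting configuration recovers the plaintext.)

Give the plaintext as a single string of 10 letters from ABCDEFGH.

Answer: CECBCDDEAF

Derivation:
Char 1 ('G'): step: R->5, L=2; G->plug->G->R->F->L->B->refl->E->L'->E->R'->C->plug->C
Char 2 ('G'): step: R->6, L=2; G->plug->G->R->A->L->C->refl->H->L'->C->R'->E->plug->E
Char 3 ('E'): step: R->7, L=2; E->plug->E->R->D->L->A->refl->F->L'->G->R'->C->plug->C
Char 4 ('F'): step: R->0, L->3 (L advanced); F->plug->F->R->H->L->B->refl->E->L'->F->R'->B->plug->B
Char 5 ('H'): step: R->1, L=3; H->plug->H->R->D->L->D->refl->G->L'->B->R'->C->plug->C
Char 6 ('F'): step: R->2, L=3; F->plug->F->R->H->L->B->refl->E->L'->F->R'->D->plug->D
Char 7 ('G'): step: R->3, L=3; G->plug->G->R->C->L->H->refl->C->L'->A->R'->D->plug->D
Char 8 ('A'): step: R->4, L=3; A->plug->A->R->C->L->H->refl->C->L'->A->R'->E->plug->E
Char 9 ('E'): step: R->5, L=3; E->plug->E->R->A->L->C->refl->H->L'->C->R'->A->plug->A
Char 10 ('C'): step: R->6, L=3; C->plug->C->R->G->L->F->refl->A->L'->E->R'->F->plug->F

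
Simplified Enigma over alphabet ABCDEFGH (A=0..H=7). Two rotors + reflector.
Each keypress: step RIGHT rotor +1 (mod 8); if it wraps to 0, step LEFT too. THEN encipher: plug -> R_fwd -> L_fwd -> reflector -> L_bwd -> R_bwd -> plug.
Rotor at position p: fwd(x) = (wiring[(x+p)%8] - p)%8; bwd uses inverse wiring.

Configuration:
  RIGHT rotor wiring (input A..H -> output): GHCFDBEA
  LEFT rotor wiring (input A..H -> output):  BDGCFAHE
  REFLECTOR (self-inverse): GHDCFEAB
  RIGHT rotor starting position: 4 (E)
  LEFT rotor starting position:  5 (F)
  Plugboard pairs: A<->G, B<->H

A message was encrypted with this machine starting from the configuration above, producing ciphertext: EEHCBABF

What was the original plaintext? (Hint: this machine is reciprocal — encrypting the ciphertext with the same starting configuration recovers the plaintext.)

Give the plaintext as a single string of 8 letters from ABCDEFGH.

Answer: FFFHFCGH

Derivation:
Char 1 ('E'): step: R->5, L=5; E->plug->E->R->C->L->H->refl->B->L'->F->R'->F->plug->F
Char 2 ('E'): step: R->6, L=5; E->plug->E->R->E->L->G->refl->A->L'->H->R'->F->plug->F
Char 3 ('H'): step: R->7, L=5; H->plug->B->R->H->L->A->refl->G->L'->E->R'->F->plug->F
Char 4 ('C'): step: R->0, L->6 (L advanced); C->plug->C->R->C->L->D->refl->C->L'->H->R'->B->plug->H
Char 5 ('B'): step: R->1, L=6; B->plug->H->R->F->L->E->refl->F->L'->D->R'->F->plug->F
Char 6 ('A'): step: R->2, L=6; A->plug->G->R->E->L->A->refl->G->L'->B->R'->C->plug->C
Char 7 ('B'): step: R->3, L=6; B->plug->H->R->H->L->C->refl->D->L'->C->R'->A->plug->G
Char 8 ('F'): step: R->4, L=6; F->plug->F->R->D->L->F->refl->E->L'->F->R'->B->plug->H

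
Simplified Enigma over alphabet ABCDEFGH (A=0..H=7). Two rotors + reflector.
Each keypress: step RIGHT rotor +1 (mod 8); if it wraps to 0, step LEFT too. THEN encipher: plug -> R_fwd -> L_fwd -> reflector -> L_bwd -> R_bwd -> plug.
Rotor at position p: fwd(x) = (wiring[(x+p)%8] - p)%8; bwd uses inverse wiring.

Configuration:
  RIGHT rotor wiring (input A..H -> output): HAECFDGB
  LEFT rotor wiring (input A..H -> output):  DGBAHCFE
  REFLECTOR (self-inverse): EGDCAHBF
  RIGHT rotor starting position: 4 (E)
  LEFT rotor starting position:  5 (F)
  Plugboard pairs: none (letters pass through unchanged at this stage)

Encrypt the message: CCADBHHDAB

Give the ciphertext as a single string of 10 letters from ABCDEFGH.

Answer: EHBBADEFBG

Derivation:
Char 1 ('C'): step: R->5, L=5; C->plug->C->R->E->L->B->refl->G->L'->D->R'->E->plug->E
Char 2 ('C'): step: R->6, L=5; C->plug->C->R->B->L->A->refl->E->L'->F->R'->H->plug->H
Char 3 ('A'): step: R->7, L=5; A->plug->A->R->C->L->H->refl->F->L'->A->R'->B->plug->B
Char 4 ('D'): step: R->0, L->6 (L advanced); D->plug->D->R->C->L->F->refl->H->L'->A->R'->B->plug->B
Char 5 ('B'): step: R->1, L=6; B->plug->B->R->D->L->A->refl->E->L'->H->R'->A->plug->A
Char 6 ('H'): step: R->2, L=6; H->plug->H->R->G->L->B->refl->G->L'->B->R'->D->plug->D
Char 7 ('H'): step: R->3, L=6; H->plug->H->R->B->L->G->refl->B->L'->G->R'->E->plug->E
Char 8 ('D'): step: R->4, L=6; D->plug->D->R->F->L->C->refl->D->L'->E->R'->F->plug->F
Char 9 ('A'): step: R->5, L=6; A->plug->A->R->G->L->B->refl->G->L'->B->R'->B->plug->B
Char 10 ('B'): step: R->6, L=6; B->plug->B->R->D->L->A->refl->E->L'->H->R'->G->plug->G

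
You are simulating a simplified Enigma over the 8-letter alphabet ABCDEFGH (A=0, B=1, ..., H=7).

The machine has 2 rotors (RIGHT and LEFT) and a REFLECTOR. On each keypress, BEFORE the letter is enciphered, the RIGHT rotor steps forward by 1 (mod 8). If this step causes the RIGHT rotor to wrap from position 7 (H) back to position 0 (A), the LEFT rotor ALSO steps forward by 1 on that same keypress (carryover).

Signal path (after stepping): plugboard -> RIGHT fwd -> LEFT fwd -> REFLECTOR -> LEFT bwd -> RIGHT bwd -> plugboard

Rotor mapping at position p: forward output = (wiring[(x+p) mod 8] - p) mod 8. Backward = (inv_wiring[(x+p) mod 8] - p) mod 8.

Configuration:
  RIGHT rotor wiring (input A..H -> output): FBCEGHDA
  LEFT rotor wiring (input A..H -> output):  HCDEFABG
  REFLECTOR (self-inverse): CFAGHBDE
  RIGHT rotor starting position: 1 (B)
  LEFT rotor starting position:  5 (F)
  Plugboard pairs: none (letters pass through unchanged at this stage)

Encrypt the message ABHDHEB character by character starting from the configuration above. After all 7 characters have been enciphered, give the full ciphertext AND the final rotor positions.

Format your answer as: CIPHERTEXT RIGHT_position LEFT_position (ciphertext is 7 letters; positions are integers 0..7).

Answer: DHFFFGF 0 6

Derivation:
Char 1 ('A'): step: R->2, L=5; A->plug->A->R->A->L->D->refl->G->L'->F->R'->D->plug->D
Char 2 ('B'): step: R->3, L=5; B->plug->B->R->D->L->C->refl->A->L'->H->R'->H->plug->H
Char 3 ('H'): step: R->4, L=5; H->plug->H->R->A->L->D->refl->G->L'->F->R'->F->plug->F
Char 4 ('D'): step: R->5, L=5; D->plug->D->R->A->L->D->refl->G->L'->F->R'->F->plug->F
Char 5 ('H'): step: R->6, L=5; H->plug->H->R->B->L->E->refl->H->L'->G->R'->F->plug->F
Char 6 ('E'): step: R->7, L=5; E->plug->E->R->F->L->G->refl->D->L'->A->R'->G->plug->G
Char 7 ('B'): step: R->0, L->6 (L advanced); B->plug->B->R->B->L->A->refl->C->L'->H->R'->F->plug->F
Final: ciphertext=DHFFFGF, RIGHT=0, LEFT=6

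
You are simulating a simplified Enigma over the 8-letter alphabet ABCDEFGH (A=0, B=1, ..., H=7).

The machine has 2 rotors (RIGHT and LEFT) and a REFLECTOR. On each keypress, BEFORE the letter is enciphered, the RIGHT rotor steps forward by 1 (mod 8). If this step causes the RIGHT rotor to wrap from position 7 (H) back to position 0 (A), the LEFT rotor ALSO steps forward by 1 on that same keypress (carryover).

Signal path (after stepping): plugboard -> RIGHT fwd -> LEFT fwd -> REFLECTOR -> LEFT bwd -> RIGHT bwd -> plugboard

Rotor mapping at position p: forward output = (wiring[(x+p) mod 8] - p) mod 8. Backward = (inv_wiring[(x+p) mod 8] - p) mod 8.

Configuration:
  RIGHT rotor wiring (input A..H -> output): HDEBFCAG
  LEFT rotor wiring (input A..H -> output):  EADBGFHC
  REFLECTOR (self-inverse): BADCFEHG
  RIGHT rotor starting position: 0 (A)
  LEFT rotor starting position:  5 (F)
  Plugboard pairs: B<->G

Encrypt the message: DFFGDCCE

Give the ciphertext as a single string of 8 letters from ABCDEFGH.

Answer: EHHDEHHG

Derivation:
Char 1 ('D'): step: R->1, L=5; D->plug->D->R->E->L->D->refl->C->L'->B->R'->E->plug->E
Char 2 ('F'): step: R->2, L=5; F->plug->F->R->E->L->D->refl->C->L'->B->R'->H->plug->H
Char 3 ('F'): step: R->3, L=5; F->plug->F->R->E->L->D->refl->C->L'->B->R'->H->plug->H
Char 4 ('G'): step: R->4, L=5; G->plug->B->R->G->L->E->refl->F->L'->C->R'->D->plug->D
Char 5 ('D'): step: R->5, L=5; D->plug->D->R->C->L->F->refl->E->L'->G->R'->E->plug->E
Char 6 ('C'): step: R->6, L=5; C->plug->C->R->B->L->C->refl->D->L'->E->R'->H->plug->H
Char 7 ('C'): step: R->7, L=5; C->plug->C->R->E->L->D->refl->C->L'->B->R'->H->plug->H
Char 8 ('E'): step: R->0, L->6 (L advanced); E->plug->E->R->F->L->D->refl->C->L'->D->R'->B->plug->G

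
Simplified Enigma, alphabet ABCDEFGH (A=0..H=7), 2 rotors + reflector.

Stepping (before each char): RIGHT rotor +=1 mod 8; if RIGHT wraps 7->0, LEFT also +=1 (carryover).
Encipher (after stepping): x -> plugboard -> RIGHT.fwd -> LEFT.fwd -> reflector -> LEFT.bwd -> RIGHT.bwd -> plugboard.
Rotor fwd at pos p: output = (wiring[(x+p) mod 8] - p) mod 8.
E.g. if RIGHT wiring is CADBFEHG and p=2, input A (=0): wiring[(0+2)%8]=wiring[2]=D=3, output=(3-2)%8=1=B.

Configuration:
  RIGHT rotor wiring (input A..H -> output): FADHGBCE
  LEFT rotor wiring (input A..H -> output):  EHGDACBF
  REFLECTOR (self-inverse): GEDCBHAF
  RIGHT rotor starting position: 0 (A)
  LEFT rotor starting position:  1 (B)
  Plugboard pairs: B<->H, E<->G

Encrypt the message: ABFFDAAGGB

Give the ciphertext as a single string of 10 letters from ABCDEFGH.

Answer: HCDCHHGAFH

Derivation:
Char 1 ('A'): step: R->1, L=1; A->plug->A->R->H->L->D->refl->C->L'->C->R'->B->plug->H
Char 2 ('B'): step: R->2, L=1; B->plug->H->R->G->L->E->refl->B->L'->E->R'->C->plug->C
Char 3 ('F'): step: R->3, L=1; F->plug->F->R->C->L->C->refl->D->L'->H->R'->D->plug->D
Char 4 ('F'): step: R->4, L=1; F->plug->F->R->E->L->B->refl->E->L'->G->R'->C->plug->C
Char 5 ('D'): step: R->5, L=1; D->plug->D->R->A->L->G->refl->A->L'->F->R'->B->plug->H
Char 6 ('A'): step: R->6, L=1; A->plug->A->R->E->L->B->refl->E->L'->G->R'->B->plug->H
Char 7 ('A'): step: R->7, L=1; A->plug->A->R->F->L->A->refl->G->L'->A->R'->E->plug->G
Char 8 ('G'): step: R->0, L->2 (L advanced); G->plug->E->R->G->L->C->refl->D->L'->F->R'->A->plug->A
Char 9 ('G'): step: R->1, L=2; G->plug->E->R->A->L->E->refl->B->L'->B->R'->F->plug->F
Char 10 ('B'): step: R->2, L=2; B->plug->H->R->G->L->C->refl->D->L'->F->R'->B->plug->H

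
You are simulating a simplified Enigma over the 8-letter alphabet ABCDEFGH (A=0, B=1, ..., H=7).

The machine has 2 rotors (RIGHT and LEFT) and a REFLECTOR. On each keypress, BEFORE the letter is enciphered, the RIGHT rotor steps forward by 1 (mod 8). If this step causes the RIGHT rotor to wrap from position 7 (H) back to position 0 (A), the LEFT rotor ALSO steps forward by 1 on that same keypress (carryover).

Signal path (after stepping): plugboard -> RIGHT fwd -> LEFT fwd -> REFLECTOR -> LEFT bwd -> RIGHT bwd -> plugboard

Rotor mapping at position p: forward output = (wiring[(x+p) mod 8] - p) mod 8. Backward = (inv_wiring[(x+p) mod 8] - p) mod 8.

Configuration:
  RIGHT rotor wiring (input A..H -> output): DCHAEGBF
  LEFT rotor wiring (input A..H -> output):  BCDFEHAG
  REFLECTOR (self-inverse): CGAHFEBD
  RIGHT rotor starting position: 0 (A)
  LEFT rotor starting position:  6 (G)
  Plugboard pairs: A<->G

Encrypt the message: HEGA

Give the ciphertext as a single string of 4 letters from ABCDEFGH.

Char 1 ('H'): step: R->1, L=6; H->plug->H->R->C->L->D->refl->H->L'->F->R'->E->plug->E
Char 2 ('E'): step: R->2, L=6; E->plug->E->R->H->L->B->refl->G->L'->G->R'->B->plug->B
Char 3 ('G'): step: R->3, L=6; G->plug->A->R->F->L->H->refl->D->L'->C->R'->E->plug->E
Char 4 ('A'): step: R->4, L=6; A->plug->G->R->D->L->E->refl->F->L'->E->R'->H->plug->H

Answer: EBEH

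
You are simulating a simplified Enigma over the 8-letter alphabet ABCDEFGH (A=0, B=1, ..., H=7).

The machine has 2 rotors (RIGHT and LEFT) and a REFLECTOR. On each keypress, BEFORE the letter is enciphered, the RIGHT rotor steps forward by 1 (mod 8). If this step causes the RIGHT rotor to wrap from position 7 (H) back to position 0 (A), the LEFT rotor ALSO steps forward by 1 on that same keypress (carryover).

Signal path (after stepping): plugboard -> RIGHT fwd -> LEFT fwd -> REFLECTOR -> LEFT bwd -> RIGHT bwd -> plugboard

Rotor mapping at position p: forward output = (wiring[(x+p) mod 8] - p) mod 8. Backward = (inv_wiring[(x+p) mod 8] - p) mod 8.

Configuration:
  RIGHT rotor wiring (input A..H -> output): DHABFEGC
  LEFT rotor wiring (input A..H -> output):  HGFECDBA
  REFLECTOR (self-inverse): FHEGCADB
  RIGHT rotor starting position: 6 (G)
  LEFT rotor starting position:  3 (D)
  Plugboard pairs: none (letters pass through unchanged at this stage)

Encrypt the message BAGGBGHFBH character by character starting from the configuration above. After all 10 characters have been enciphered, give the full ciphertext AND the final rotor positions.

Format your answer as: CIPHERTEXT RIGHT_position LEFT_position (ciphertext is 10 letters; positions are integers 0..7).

Char 1 ('B'): step: R->7, L=3; B->plug->B->R->E->L->F->refl->A->L'->C->R'->E->plug->E
Char 2 ('A'): step: R->0, L->4 (L advanced); A->plug->A->R->D->L->E->refl->C->L'->F->R'->E->plug->E
Char 3 ('G'): step: R->1, L=4; G->plug->G->R->B->L->H->refl->B->L'->G->R'->A->plug->A
Char 4 ('G'): step: R->2, L=4; G->plug->G->R->B->L->H->refl->B->L'->G->R'->A->plug->A
Char 5 ('B'): step: R->3, L=4; B->plug->B->R->C->L->F->refl->A->L'->H->R'->E->plug->E
Char 6 ('G'): step: R->4, L=4; G->plug->G->R->E->L->D->refl->G->L'->A->R'->B->plug->B
Char 7 ('H'): step: R->5, L=4; H->plug->H->R->A->L->G->refl->D->L'->E->R'->G->plug->G
Char 8 ('F'): step: R->6, L=4; F->plug->F->R->D->L->E->refl->C->L'->F->R'->C->plug->C
Char 9 ('B'): step: R->7, L=4; B->plug->B->R->E->L->D->refl->G->L'->A->R'->C->plug->C
Char 10 ('H'): step: R->0, L->5 (L advanced); H->plug->H->R->C->L->D->refl->G->L'->A->R'->C->plug->C
Final: ciphertext=EEAAEBGCCC, RIGHT=0, LEFT=5

Answer: EEAAEBGCCC 0 5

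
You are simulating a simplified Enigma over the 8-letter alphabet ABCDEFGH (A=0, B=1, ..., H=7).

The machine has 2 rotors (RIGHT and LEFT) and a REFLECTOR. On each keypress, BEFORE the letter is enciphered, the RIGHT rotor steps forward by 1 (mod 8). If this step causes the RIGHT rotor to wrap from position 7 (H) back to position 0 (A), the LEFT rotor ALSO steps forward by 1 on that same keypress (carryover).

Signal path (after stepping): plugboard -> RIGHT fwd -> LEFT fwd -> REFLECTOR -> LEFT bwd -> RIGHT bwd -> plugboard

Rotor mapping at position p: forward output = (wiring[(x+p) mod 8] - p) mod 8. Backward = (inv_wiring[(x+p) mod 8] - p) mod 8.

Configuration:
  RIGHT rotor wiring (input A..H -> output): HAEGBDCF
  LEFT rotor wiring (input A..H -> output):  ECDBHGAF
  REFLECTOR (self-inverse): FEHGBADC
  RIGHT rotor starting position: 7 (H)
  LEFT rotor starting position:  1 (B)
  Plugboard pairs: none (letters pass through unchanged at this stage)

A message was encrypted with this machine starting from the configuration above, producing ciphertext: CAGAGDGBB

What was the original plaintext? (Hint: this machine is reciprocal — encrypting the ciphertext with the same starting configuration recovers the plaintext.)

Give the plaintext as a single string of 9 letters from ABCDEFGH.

Char 1 ('C'): step: R->0, L->2 (L advanced); C->plug->C->R->E->L->G->refl->D->L'->F->R'->H->plug->H
Char 2 ('A'): step: R->1, L=2; A->plug->A->R->H->L->A->refl->F->L'->C->R'->E->plug->E
Char 3 ('G'): step: R->2, L=2; G->plug->G->R->F->L->D->refl->G->L'->E->R'->B->plug->B
Char 4 ('A'): step: R->3, L=2; A->plug->A->R->D->L->E->refl->B->L'->A->R'->C->plug->C
Char 5 ('G'): step: R->4, L=2; G->plug->G->R->A->L->B->refl->E->L'->D->R'->E->plug->E
Char 6 ('D'): step: R->5, L=2; D->plug->D->R->C->L->F->refl->A->L'->H->R'->F->plug->F
Char 7 ('G'): step: R->6, L=2; G->plug->G->R->D->L->E->refl->B->L'->A->R'->F->plug->F
Char 8 ('B'): step: R->7, L=2; B->plug->B->R->A->L->B->refl->E->L'->D->R'->H->plug->H
Char 9 ('B'): step: R->0, L->3 (L advanced); B->plug->B->R->A->L->G->refl->D->L'->C->R'->G->plug->G

Answer: HEBCEFFHG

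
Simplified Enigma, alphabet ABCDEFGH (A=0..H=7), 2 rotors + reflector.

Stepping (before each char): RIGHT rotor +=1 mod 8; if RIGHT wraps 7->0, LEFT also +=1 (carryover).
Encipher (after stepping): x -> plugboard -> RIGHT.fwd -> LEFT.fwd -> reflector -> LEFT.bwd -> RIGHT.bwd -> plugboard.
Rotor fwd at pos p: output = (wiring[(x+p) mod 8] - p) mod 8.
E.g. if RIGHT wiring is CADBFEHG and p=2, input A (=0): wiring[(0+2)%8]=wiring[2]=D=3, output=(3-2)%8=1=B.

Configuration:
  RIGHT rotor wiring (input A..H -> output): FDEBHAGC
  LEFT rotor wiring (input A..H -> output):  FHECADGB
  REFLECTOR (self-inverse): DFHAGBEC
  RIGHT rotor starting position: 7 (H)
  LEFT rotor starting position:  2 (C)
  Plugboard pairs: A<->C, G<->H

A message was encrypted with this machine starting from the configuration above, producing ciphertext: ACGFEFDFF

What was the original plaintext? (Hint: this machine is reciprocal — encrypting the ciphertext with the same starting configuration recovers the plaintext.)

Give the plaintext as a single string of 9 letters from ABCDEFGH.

Char 1 ('A'): step: R->0, L->3 (L advanced); A->plug->C->R->E->L->G->refl->E->L'->G->R'->G->plug->H
Char 2 ('C'): step: R->1, L=3; C->plug->A->R->C->L->A->refl->D->L'->D->R'->B->plug->B
Char 3 ('G'): step: R->2, L=3; G->plug->H->R->B->L->F->refl->B->L'->H->R'->B->plug->B
Char 4 ('F'): step: R->3, L=3; F->plug->F->R->C->L->A->refl->D->L'->D->R'->D->plug->D
Char 5 ('E'): step: R->4, L=3; E->plug->E->R->B->L->F->refl->B->L'->H->R'->F->plug->F
Char 6 ('F'): step: R->5, L=3; F->plug->F->R->H->L->B->refl->F->L'->B->R'->B->plug->B
Char 7 ('D'): step: R->6, L=3; D->plug->D->R->F->L->C->refl->H->L'->A->R'->A->plug->C
Char 8 ('F'): step: R->7, L=3; F->plug->F->R->A->L->H->refl->C->L'->F->R'->D->plug->D
Char 9 ('F'): step: R->0, L->4 (L advanced); F->plug->F->R->A->L->E->refl->G->L'->H->R'->E->plug->E

Answer: HBBDFBCDE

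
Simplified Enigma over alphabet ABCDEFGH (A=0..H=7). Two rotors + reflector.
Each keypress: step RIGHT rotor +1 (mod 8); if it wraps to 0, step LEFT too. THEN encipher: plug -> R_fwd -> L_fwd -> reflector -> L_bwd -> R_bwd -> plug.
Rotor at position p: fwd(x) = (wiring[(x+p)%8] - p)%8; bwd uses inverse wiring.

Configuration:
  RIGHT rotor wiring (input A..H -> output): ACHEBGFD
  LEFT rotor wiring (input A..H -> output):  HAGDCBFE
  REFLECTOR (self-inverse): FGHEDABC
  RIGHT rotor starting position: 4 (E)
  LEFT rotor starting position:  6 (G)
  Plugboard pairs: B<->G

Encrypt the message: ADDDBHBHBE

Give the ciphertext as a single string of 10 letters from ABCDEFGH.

Answer: FGCBHFDCFH

Derivation:
Char 1 ('A'): step: R->5, L=6; A->plug->A->R->B->L->G->refl->B->L'->C->R'->F->plug->F
Char 2 ('D'): step: R->6, L=6; D->plug->D->R->E->L->A->refl->F->L'->F->R'->B->plug->G
Char 3 ('D'): step: R->7, L=6; D->plug->D->R->A->L->H->refl->C->L'->D->R'->C->plug->C
Char 4 ('D'): step: R->0, L->7 (L advanced); D->plug->D->R->E->L->E->refl->D->L'->F->R'->G->plug->B
Char 5 ('B'): step: R->1, L=7; B->plug->G->R->C->L->B->refl->G->L'->H->R'->H->plug->H
Char 6 ('H'): step: R->2, L=7; H->plug->H->R->A->L->F->refl->A->L'->B->R'->F->plug->F
Char 7 ('B'): step: R->3, L=7; B->plug->G->R->H->L->G->refl->B->L'->C->R'->D->plug->D
Char 8 ('H'): step: R->4, L=7; H->plug->H->R->A->L->F->refl->A->L'->B->R'->C->plug->C
Char 9 ('B'): step: R->5, L=7; B->plug->G->R->H->L->G->refl->B->L'->C->R'->F->plug->F
Char 10 ('E'): step: R->6, L=7; E->plug->E->R->B->L->A->refl->F->L'->A->R'->H->plug->H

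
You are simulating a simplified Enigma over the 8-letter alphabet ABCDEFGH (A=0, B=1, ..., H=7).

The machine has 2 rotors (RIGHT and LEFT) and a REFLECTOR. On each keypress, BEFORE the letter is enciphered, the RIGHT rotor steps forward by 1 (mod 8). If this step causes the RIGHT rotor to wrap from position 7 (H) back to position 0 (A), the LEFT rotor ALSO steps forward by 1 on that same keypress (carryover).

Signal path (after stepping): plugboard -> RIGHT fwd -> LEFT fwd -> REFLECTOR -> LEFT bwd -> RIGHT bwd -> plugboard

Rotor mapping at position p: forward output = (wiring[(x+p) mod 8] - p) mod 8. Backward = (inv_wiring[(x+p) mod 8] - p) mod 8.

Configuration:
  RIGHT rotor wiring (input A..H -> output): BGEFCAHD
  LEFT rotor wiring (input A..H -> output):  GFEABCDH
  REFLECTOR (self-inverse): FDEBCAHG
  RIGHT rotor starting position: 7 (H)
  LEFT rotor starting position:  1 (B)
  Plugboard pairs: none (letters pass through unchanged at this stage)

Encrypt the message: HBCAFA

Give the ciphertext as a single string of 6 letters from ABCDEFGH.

Answer: DADHHH

Derivation:
Char 1 ('H'): step: R->0, L->2 (L advanced); H->plug->H->R->D->L->A->refl->F->L'->F->R'->D->plug->D
Char 2 ('B'): step: R->1, L=2; B->plug->B->R->D->L->A->refl->F->L'->F->R'->A->plug->A
Char 3 ('C'): step: R->2, L=2; C->plug->C->R->A->L->C->refl->E->L'->G->R'->D->plug->D
Char 4 ('A'): step: R->3, L=2; A->plug->A->R->C->L->H->refl->G->L'->B->R'->H->plug->H
Char 5 ('F'): step: R->4, L=2; F->plug->F->R->C->L->H->refl->G->L'->B->R'->H->plug->H
Char 6 ('A'): step: R->5, L=2; A->plug->A->R->D->L->A->refl->F->L'->F->R'->H->plug->H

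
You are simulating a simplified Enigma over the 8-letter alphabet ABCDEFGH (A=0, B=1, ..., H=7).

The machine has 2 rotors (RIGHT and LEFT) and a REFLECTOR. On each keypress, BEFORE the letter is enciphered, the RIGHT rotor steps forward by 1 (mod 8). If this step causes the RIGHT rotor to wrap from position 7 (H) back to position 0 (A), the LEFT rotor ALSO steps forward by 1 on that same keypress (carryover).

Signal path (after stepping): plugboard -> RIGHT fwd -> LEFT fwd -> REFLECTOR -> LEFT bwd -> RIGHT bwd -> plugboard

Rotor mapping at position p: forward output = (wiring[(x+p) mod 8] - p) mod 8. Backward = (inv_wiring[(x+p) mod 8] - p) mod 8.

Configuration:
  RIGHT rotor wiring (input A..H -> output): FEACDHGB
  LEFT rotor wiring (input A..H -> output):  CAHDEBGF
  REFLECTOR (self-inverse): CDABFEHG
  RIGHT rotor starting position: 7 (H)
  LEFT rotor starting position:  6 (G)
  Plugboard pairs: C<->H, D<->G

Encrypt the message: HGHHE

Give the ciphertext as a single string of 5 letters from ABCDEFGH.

Answer: FHCCH

Derivation:
Char 1 ('H'): step: R->0, L->7 (L advanced); H->plug->C->R->A->L->G->refl->H->L'->H->R'->F->plug->F
Char 2 ('G'): step: R->1, L=7; G->plug->D->R->C->L->B->refl->D->L'->B->R'->C->plug->H
Char 3 ('H'): step: R->2, L=7; H->plug->C->R->B->L->D->refl->B->L'->C->R'->H->plug->C
Char 4 ('H'): step: R->3, L=7; H->plug->C->R->E->L->E->refl->F->L'->F->R'->H->plug->C
Char 5 ('E'): step: R->4, L=7; E->plug->E->R->B->L->D->refl->B->L'->C->R'->C->plug->H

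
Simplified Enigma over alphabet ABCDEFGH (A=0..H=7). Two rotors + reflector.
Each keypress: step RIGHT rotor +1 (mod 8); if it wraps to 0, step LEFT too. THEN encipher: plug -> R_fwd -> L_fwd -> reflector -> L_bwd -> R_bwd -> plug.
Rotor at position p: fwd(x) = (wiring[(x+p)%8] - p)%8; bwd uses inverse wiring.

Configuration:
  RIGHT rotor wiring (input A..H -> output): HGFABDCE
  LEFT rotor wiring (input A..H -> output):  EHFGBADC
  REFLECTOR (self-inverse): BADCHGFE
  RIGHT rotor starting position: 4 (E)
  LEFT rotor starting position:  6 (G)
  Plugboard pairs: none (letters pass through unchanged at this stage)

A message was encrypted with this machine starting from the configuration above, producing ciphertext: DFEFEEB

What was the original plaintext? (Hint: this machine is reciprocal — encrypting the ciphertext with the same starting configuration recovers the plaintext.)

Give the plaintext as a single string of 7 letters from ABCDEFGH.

Char 1 ('D'): step: R->5, L=6; D->plug->D->R->C->L->G->refl->F->L'->A->R'->F->plug->F
Char 2 ('F'): step: R->6, L=6; F->plug->F->R->C->L->G->refl->F->L'->A->R'->D->plug->D
Char 3 ('E'): step: R->7, L=6; E->plug->E->R->B->L->E->refl->H->L'->E->R'->G->plug->G
Char 4 ('F'): step: R->0, L->7 (L advanced); F->plug->F->R->D->L->G->refl->F->L'->B->R'->E->plug->E
Char 5 ('E'): step: R->1, L=7; E->plug->E->R->C->L->A->refl->B->L'->G->R'->H->plug->H
Char 6 ('E'): step: R->2, L=7; E->plug->E->R->A->L->D->refl->C->L'->F->R'->G->plug->G
Char 7 ('B'): step: R->3, L=7; B->plug->B->R->G->L->B->refl->A->L'->C->R'->H->plug->H

Answer: FDGEHGH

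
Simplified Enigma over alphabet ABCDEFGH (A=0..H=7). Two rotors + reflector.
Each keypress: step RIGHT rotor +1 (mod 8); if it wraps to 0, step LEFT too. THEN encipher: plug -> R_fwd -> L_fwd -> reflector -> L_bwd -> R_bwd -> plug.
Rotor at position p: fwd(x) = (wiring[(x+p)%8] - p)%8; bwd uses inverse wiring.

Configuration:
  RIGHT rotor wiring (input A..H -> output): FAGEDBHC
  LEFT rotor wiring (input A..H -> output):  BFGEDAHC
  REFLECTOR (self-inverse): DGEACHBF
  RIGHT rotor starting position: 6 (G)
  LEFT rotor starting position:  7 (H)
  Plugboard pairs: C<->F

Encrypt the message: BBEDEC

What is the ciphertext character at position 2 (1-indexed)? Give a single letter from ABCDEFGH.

Char 1 ('B'): step: R->7, L=7; B->plug->B->R->G->L->B->refl->G->L'->C->R'->G->plug->G
Char 2 ('B'): step: R->0, L->0 (L advanced); B->plug->B->R->A->L->B->refl->G->L'->C->R'->H->plug->H

H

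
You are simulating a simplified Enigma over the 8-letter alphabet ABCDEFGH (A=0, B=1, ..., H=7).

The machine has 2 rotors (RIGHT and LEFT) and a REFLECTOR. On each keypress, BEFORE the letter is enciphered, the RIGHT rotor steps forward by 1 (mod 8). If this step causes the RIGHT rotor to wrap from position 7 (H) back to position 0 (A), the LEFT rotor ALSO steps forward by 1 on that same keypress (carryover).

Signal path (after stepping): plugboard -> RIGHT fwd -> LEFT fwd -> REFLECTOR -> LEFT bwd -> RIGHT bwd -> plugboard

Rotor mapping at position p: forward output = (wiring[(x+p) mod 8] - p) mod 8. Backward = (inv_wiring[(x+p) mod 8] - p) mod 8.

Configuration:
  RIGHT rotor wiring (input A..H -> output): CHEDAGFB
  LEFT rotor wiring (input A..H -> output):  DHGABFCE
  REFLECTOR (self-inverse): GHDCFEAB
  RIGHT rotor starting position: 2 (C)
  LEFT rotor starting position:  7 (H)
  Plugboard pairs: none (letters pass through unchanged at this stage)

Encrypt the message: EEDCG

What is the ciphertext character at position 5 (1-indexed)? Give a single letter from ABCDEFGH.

Char 1 ('E'): step: R->3, L=7; E->plug->E->R->G->L->G->refl->A->L'->C->R'->D->plug->D
Char 2 ('E'): step: R->4, L=7; E->plug->E->R->G->L->G->refl->A->L'->C->R'->B->plug->B
Char 3 ('D'): step: R->5, L=7; D->plug->D->R->F->L->C->refl->D->L'->H->R'->F->plug->F
Char 4 ('C'): step: R->6, L=7; C->plug->C->R->E->L->B->refl->H->L'->D->R'->B->plug->B
Char 5 ('G'): step: R->7, L=7; G->plug->G->R->H->L->D->refl->C->L'->F->R'->D->plug->D

D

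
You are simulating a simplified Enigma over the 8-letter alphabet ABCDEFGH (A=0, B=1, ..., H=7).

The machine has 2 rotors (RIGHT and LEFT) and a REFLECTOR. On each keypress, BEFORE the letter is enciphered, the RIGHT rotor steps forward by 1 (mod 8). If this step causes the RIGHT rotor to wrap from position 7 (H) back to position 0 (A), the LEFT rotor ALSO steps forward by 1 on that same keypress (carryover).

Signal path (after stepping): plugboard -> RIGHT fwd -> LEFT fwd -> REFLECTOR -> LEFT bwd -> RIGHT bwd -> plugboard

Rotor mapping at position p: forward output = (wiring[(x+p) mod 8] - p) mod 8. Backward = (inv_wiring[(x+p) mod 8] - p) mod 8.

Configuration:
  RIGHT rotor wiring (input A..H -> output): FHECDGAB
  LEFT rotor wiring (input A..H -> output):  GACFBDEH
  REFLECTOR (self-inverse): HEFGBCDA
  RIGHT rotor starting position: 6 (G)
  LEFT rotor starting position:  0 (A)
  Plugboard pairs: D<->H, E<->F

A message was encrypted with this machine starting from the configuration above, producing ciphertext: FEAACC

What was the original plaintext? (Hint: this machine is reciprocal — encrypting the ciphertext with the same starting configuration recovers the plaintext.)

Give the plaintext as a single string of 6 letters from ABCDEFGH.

Char 1 ('F'): step: R->7, L=0; F->plug->E->R->D->L->F->refl->C->L'->C->R'->A->plug->A
Char 2 ('E'): step: R->0, L->1 (L advanced); E->plug->F->R->G->L->G->refl->D->L'->F->R'->A->plug->A
Char 3 ('A'): step: R->1, L=1; A->plug->A->R->G->L->G->refl->D->L'->F->R'->E->plug->F
Char 4 ('A'): step: R->2, L=1; A->plug->A->R->C->L->E->refl->B->L'->B->R'->C->plug->C
Char 5 ('C'): step: R->3, L=1; C->plug->C->R->D->L->A->refl->H->L'->A->R'->B->plug->B
Char 6 ('C'): step: R->4, L=1; C->plug->C->R->E->L->C->refl->F->L'->H->R'->A->plug->A

Answer: AAFCBA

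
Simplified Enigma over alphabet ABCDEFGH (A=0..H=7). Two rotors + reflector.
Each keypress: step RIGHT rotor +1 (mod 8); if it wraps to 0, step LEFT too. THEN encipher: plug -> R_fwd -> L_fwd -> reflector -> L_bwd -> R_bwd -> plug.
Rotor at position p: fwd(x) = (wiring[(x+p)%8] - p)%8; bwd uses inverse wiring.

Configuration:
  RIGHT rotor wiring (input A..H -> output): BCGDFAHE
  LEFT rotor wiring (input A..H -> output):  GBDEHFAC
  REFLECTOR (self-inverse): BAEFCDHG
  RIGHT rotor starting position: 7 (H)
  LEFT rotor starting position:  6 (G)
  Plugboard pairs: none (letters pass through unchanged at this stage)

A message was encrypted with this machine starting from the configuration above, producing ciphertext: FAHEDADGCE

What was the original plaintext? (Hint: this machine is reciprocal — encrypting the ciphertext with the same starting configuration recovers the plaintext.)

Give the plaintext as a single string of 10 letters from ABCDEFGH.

Answer: HFAFBBEFAG

Derivation:
Char 1 ('F'): step: R->0, L->7 (L advanced); F->plug->F->R->A->L->D->refl->F->L'->E->R'->H->plug->H
Char 2 ('A'): step: R->1, L=7; A->plug->A->R->B->L->H->refl->G->L'->G->R'->F->plug->F
Char 3 ('H'): step: R->2, L=7; H->plug->H->R->A->L->D->refl->F->L'->E->R'->A->plug->A
Char 4 ('E'): step: R->3, L=7; E->plug->E->R->B->L->H->refl->G->L'->G->R'->F->plug->F
Char 5 ('D'): step: R->4, L=7; D->plug->D->R->A->L->D->refl->F->L'->E->R'->B->plug->B
Char 6 ('A'): step: R->5, L=7; A->plug->A->R->D->L->E->refl->C->L'->C->R'->B->plug->B
Char 7 ('D'): step: R->6, L=7; D->plug->D->R->E->L->F->refl->D->L'->A->R'->E->plug->E
Char 8 ('G'): step: R->7, L=7; G->plug->G->R->B->L->H->refl->G->L'->G->R'->F->plug->F
Char 9 ('C'): step: R->0, L->0 (L advanced); C->plug->C->R->G->L->A->refl->B->L'->B->R'->A->plug->A
Char 10 ('E'): step: R->1, L=0; E->plug->E->R->H->L->C->refl->E->L'->D->R'->G->plug->G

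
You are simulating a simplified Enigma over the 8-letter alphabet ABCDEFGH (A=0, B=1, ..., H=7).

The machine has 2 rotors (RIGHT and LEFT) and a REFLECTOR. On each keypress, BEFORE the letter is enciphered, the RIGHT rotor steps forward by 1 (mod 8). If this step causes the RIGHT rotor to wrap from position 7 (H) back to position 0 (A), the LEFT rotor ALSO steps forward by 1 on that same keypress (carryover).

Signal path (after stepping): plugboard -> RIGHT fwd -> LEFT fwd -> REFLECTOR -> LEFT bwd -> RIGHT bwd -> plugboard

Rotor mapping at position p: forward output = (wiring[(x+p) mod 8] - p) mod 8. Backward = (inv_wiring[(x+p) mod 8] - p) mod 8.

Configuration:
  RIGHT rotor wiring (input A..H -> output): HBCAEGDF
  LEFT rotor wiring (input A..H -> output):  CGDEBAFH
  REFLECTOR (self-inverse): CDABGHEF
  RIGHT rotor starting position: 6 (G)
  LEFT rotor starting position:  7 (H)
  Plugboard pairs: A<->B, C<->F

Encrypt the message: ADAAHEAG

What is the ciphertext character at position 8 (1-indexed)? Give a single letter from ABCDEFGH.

Char 1 ('A'): step: R->7, L=7; A->plug->B->R->A->L->A->refl->C->L'->F->R'->F->plug->C
Char 2 ('D'): step: R->0, L->0 (L advanced); D->plug->D->R->A->L->C->refl->A->L'->F->R'->H->plug->H
Char 3 ('A'): step: R->1, L=0; A->plug->B->R->B->L->G->refl->E->L'->D->R'->D->plug->D
Char 4 ('A'): step: R->2, L=0; A->plug->B->R->G->L->F->refl->H->L'->H->R'->H->plug->H
Char 5 ('H'): step: R->3, L=0; H->plug->H->R->H->L->H->refl->F->L'->G->R'->G->plug->G
Char 6 ('E'): step: R->4, L=0; E->plug->E->R->D->L->E->refl->G->L'->B->R'->D->plug->D
Char 7 ('A'): step: R->5, L=0; A->plug->B->R->G->L->F->refl->H->L'->H->R'->H->plug->H
Char 8 ('G'): step: R->6, L=0; G->plug->G->R->G->L->F->refl->H->L'->H->R'->B->plug->A

A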